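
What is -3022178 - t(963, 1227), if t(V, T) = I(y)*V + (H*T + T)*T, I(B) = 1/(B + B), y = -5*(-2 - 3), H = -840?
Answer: 63005831687/50 ≈ 1.2601e+9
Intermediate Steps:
y = 25 (y = -5*(-5) = 25)
I(B) = 1/(2*B)
t(V, T) = -839*T² + V/50 (t(V, T) = ((½)/25)*V + (-840*T + T)*T = ((½)*(1/25))*V + (-839*T)*T = V/50 - 839*T² = -839*T² + V/50)
-3022178 - t(963, 1227) = -3022178 - (-839*1227² + (1/50)*963) = -3022178 - (-839*1505529 + 963/50) = -3022178 - (-1263138831 + 963/50) = -3022178 - 1*(-63156940587/50) = -3022178 + 63156940587/50 = 63005831687/50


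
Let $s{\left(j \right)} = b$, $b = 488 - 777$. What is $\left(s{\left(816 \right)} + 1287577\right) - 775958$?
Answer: $511330$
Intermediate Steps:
$b = -289$
$s{\left(j \right)} = -289$
$\left(s{\left(816 \right)} + 1287577\right) - 775958 = \left(-289 + 1287577\right) - 775958 = 1287288 - 775958 = 511330$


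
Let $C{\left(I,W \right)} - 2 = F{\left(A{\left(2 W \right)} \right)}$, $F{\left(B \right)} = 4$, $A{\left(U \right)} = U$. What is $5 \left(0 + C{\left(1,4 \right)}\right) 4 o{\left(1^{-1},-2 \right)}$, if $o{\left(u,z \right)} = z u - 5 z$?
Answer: $960$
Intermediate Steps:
$C{\left(I,W \right)} = 6$ ($C{\left(I,W \right)} = 2 + 4 = 6$)
$o{\left(u,z \right)} = - 5 z + u z$ ($o{\left(u,z \right)} = u z - 5 z = - 5 z + u z$)
$5 \left(0 + C{\left(1,4 \right)}\right) 4 o{\left(1^{-1},-2 \right)} = 5 \left(0 + 6\right) 4 \left(- 2 \left(-5 + 1^{-1}\right)\right) = 5 \cdot 6 \cdot 4 \left(- 2 \left(-5 + 1\right)\right) = 30 \cdot 4 \left(\left(-2\right) \left(-4\right)\right) = 120 \cdot 8 = 960$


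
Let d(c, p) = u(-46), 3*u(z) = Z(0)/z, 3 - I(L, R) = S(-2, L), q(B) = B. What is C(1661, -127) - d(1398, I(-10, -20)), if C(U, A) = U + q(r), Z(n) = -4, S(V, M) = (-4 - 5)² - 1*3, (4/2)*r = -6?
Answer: 114400/69 ≈ 1658.0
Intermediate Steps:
r = -3 (r = (½)*(-6) = -3)
S(V, M) = 78 (S(V, M) = (-9)² - 3 = 81 - 3 = 78)
I(L, R) = -75 (I(L, R) = 3 - 1*78 = 3 - 78 = -75)
C(U, A) = -3 + U (C(U, A) = U - 3 = -3 + U)
u(z) = -4/(3*z) (u(z) = (-4/z)/3 = -4/(3*z))
d(c, p) = 2/69 (d(c, p) = -4/3/(-46) = -4/3*(-1/46) = 2/69)
C(1661, -127) - d(1398, I(-10, -20)) = (-3 + 1661) - 1*2/69 = 1658 - 2/69 = 114400/69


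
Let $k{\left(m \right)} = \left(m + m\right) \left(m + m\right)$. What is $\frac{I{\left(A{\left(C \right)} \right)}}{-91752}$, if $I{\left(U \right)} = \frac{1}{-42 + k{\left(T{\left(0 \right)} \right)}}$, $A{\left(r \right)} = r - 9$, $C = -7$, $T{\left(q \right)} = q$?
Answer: $\frac{1}{3853584} \approx 2.595 \cdot 10^{-7}$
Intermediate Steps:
$A{\left(r \right)} = -9 + r$ ($A{\left(r \right)} = r - 9 = -9 + r$)
$k{\left(m \right)} = 4 m^{2}$ ($k{\left(m \right)} = 2 m 2 m = 4 m^{2}$)
$I{\left(U \right)} = - \frac{1}{42}$ ($I{\left(U \right)} = \frac{1}{-42 + 4 \cdot 0^{2}} = \frac{1}{-42 + 4 \cdot 0} = \frac{1}{-42 + 0} = \frac{1}{-42} = - \frac{1}{42}$)
$\frac{I{\left(A{\left(C \right)} \right)}}{-91752} = - \frac{1}{42 \left(-91752\right)} = \left(- \frac{1}{42}\right) \left(- \frac{1}{91752}\right) = \frac{1}{3853584}$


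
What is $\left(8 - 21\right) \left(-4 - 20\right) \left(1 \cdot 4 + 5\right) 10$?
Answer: $28080$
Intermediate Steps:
$\left(8 - 21\right) \left(-4 - 20\right) \left(1 \cdot 4 + 5\right) 10 = \left(-13\right) \left(-24\right) \left(4 + 5\right) 10 = 312 \cdot 9 \cdot 10 = 2808 \cdot 10 = 28080$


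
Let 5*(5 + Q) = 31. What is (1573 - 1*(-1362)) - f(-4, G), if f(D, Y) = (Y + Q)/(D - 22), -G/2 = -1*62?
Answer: 191088/65 ≈ 2939.8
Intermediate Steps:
Q = 6/5 (Q = -5 + (⅕)*31 = -5 + 31/5 = 6/5 ≈ 1.2000)
G = 124 (G = -(-2)*62 = -2*(-62) = 124)
f(D, Y) = (6/5 + Y)/(-22 + D) (f(D, Y) = (Y + 6/5)/(D - 22) = (6/5 + Y)/(-22 + D))
(1573 - 1*(-1362)) - f(-4, G) = (1573 - 1*(-1362)) - (6/5 + 124)/(-22 - 4) = (1573 + 1362) - 626/((-26)*5) = 2935 - (-1)*626/(26*5) = 2935 - 1*(-313/65) = 2935 + 313/65 = 191088/65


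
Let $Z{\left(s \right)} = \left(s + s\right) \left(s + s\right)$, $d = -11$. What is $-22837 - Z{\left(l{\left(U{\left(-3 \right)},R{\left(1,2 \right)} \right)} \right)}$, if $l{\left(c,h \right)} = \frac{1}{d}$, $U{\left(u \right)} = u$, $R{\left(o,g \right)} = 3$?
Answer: $- \frac{2763281}{121} \approx -22837.0$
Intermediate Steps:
$l{\left(c,h \right)} = - \frac{1}{11}$ ($l{\left(c,h \right)} = \frac{1}{-11} = - \frac{1}{11}$)
$Z{\left(s \right)} = 4 s^{2}$ ($Z{\left(s \right)} = 2 s 2 s = 4 s^{2}$)
$-22837 - Z{\left(l{\left(U{\left(-3 \right)},R{\left(1,2 \right)} \right)} \right)} = -22837 - 4 \left(- \frac{1}{11}\right)^{2} = -22837 - 4 \cdot \frac{1}{121} = -22837 - \frac{4}{121} = - \frac{2763281}{121}$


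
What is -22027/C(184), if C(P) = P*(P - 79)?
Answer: -22027/19320 ≈ -1.1401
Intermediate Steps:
C(P) = P*(-79 + P)
-22027/C(184) = -22027*1/(184*(-79 + 184)) = -22027/(184*105) = -22027/19320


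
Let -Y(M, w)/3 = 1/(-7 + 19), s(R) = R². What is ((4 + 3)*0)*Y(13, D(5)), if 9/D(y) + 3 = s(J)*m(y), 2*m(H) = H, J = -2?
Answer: 0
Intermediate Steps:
m(H) = H/2
D(y) = 9/(-3 + 2*y) (D(y) = 9/(-3 + (-2)²*(y/2)) = 9/(-3 + 4*(y/2)) = 9/(-3 + 2*y))
Y(M, w) = -¼ (Y(M, w) = -3/(-7 + 19) = -3/12 = -3*1/12 = -¼)
((4 + 3)*0)*Y(13, D(5)) = ((4 + 3)*0)*(-¼) = (7*0)*(-¼) = 0*(-¼) = 0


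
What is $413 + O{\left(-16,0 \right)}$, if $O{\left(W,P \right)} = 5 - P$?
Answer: $418$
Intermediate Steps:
$413 + O{\left(-16,0 \right)} = 413 + \left(5 - 0\right) = 413 + \left(5 + 0\right) = 413 + 5 = 418$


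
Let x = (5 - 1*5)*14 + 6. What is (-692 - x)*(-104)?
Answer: 72592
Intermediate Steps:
x = 6 (x = (5 - 5)*14 + 6 = 0*14 + 6 = 0 + 6 = 6)
(-692 - x)*(-104) = (-692 - 1*6)*(-104) = (-692 - 6)*(-104) = -698*(-104) = 72592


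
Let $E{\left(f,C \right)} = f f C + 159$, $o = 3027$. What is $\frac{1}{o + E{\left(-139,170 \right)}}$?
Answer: $\frac{1}{3287756} \approx 3.0416 \cdot 10^{-7}$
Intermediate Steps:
$E{\left(f,C \right)} = 159 + C f^{2}$ ($E{\left(f,C \right)} = f^{2} C + 159 = C f^{2} + 159 = 159 + C f^{2}$)
$\frac{1}{o + E{\left(-139,170 \right)}} = \frac{1}{3027 + \left(159 + 170 \left(-139\right)^{2}\right)} = \frac{1}{3027 + \left(159 + 170 \cdot 19321\right)} = \frac{1}{3027 + \left(159 + 3284570\right)} = \frac{1}{3027 + 3284729} = \frac{1}{3287756}$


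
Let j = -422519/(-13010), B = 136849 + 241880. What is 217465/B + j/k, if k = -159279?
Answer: 150158418811333/261603242948970 ≈ 0.57399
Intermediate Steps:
B = 378729
j = 422519/13010 (j = -422519*(-1/13010) = 422519/13010 ≈ 32.477)
217465/B + j/k = 217465/378729 + (422519/13010)/(-159279) = 217465*(1/378729) + (422519/13010)*(-1/159279) = 217465/378729 - 422519/2072219790 = 150158418811333/261603242948970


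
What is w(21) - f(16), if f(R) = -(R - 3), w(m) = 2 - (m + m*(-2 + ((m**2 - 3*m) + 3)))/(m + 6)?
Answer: -2525/9 ≈ -280.56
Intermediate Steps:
w(m) = 2 - (m + m*(1 + m**2 - 3*m))/(6 + m) (w(m) = 2 - (m + m*(-2 + (3 + m**2 - 3*m)))/(6 + m) = 2 - (m + m*(1 + m**2 - 3*m))/(6 + m))
f(R) = 3 - R (f(R) = -(-3 + R) = 3 - R)
w(21) - f(16) = (12 - 1*21**3 + 3*21**2)/(6 + 21) - (3 - 1*16) = (12 - 1*9261 + 3*441)/27 - (3 - 16) = (12 - 9261 + 1323)/27 - 1*(-13) = (1/27)*(-7926) + 13 = -2642/9 + 13 = -2525/9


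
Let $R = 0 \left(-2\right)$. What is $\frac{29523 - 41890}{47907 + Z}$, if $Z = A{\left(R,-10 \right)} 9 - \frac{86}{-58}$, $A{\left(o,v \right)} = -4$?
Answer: $- \frac{358643}{1388302} \approx -0.25833$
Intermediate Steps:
$R = 0$
$Z = - \frac{1001}{29}$ ($Z = \left(-4\right) 9 - \frac{86}{-58} = -36 - - \frac{43}{29} = -36 + \frac{43}{29} = - \frac{1001}{29} \approx -34.517$)
$\frac{29523 - 41890}{47907 + Z} = \frac{29523 - 41890}{47907 - \frac{1001}{29}} = - \frac{12367}{\frac{1388302}{29}} = \left(-12367\right) \frac{29}{1388302} = - \frac{358643}{1388302}$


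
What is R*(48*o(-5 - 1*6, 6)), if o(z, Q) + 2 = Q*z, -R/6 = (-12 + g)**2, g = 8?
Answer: 313344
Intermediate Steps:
R = -96 (R = -6*(-12 + 8)**2 = -6*(-4)**2 = -6*16 = -96)
o(z, Q) = -2 + Q*z
R*(48*o(-5 - 1*6, 6)) = -4608*(-2 + 6*(-5 - 1*6)) = -4608*(-2 + 6*(-5 - 6)) = -4608*(-2 + 6*(-11)) = -4608*(-2 - 66) = -4608*(-68) = -96*(-3264) = 313344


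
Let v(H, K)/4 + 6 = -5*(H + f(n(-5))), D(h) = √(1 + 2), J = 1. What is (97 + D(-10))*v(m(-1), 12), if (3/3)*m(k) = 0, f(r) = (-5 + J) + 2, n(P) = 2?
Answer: 1552 + 16*√3 ≈ 1579.7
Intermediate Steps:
f(r) = -2 (f(r) = (-5 + 1) + 2 = -4 + 2 = -2)
m(k) = 0
D(h) = √3
v(H, K) = 16 - 20*H (v(H, K) = -24 + 4*(-5*(H - 2)) = -24 + 4*(-5*(-2 + H)) = -24 + 4*(10 - 5*H) = -24 + (40 - 20*H) = 16 - 20*H)
(97 + D(-10))*v(m(-1), 12) = (97 + √3)*(16 - 20*0) = (97 + √3)*(16 + 0) = (97 + √3)*16 = 1552 + 16*√3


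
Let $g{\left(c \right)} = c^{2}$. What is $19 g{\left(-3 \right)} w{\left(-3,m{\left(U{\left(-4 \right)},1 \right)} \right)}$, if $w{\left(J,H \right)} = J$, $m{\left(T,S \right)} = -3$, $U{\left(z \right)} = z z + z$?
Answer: $-513$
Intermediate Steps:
$U{\left(z \right)} = z + z^{2}$ ($U{\left(z \right)} = z^{2} + z = z + z^{2}$)
$19 g{\left(-3 \right)} w{\left(-3,m{\left(U{\left(-4 \right)},1 \right)} \right)} = 19 \left(-3\right)^{2} \left(-3\right) = 19 \cdot 9 \left(-3\right) = 171 \left(-3\right) = -513$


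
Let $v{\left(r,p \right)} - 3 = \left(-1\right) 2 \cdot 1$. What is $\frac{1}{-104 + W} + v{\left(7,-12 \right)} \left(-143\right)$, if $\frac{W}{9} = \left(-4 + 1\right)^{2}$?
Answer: $- \frac{3290}{23} \approx -143.04$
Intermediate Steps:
$W = 81$ ($W = 9 \left(-4 + 1\right)^{2} = 9 \left(-3\right)^{2} = 9 \cdot 9 = 81$)
$v{\left(r,p \right)} = 1$ ($v{\left(r,p \right)} = 3 + \left(-1\right) 2 \cdot 1 = 3 - 2 = 1$)
$\frac{1}{-104 + W} + v{\left(7,-12 \right)} \left(-143\right) = \frac{1}{-104 + 81} + 1 \left(-143\right) = \frac{1}{-23} - 143 = - \frac{1}{23} - 143 = - \frac{3290}{23}$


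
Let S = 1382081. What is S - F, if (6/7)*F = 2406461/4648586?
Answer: 38548317479569/27891516 ≈ 1.3821e+6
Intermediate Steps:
F = 16845227/27891516 (F = 7*(2406461/4648586)/6 = 7*(2406461*(1/4648586))/6 = (7/6)*(2406461/4648586) = 16845227/27891516 ≈ 0.60396)
S - F = 1382081 - 1*16845227/27891516 = 1382081 - 16845227/27891516 = 38548317479569/27891516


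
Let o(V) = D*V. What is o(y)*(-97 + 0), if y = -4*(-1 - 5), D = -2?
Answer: 4656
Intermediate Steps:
y = 24 (y = -4*(-6) = 24)
o(V) = -2*V
o(y)*(-97 + 0) = (-2*24)*(-97 + 0) = -48*(-97) = 4656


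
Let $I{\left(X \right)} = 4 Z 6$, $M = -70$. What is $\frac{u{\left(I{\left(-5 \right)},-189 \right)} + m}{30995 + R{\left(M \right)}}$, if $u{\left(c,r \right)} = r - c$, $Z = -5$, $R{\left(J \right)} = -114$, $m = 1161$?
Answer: $\frac{1092}{30881} \approx 0.035362$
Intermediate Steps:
$I{\left(X \right)} = -120$ ($I{\left(X \right)} = 4 \left(-5\right) 6 = \left(-20\right) 6 = -120$)
$\frac{u{\left(I{\left(-5 \right)},-189 \right)} + m}{30995 + R{\left(M \right)}} = \frac{\left(-189 - -120\right) + 1161}{30995 - 114} = \frac{\left(-189 + 120\right) + 1161}{30881} = \left(-69 + 1161\right) \frac{1}{30881} = 1092 \cdot \frac{1}{30881} = \frac{1092}{30881}$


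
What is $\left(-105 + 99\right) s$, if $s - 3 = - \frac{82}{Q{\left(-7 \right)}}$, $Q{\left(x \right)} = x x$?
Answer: $- \frac{390}{49} \approx -7.9592$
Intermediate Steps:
$Q{\left(x \right)} = x^{2}$
$s = \frac{65}{49}$ ($s = 3 - \frac{82}{\left(-7\right)^{2}} = 3 - \frac{82}{49} = \frac{65}{49} \approx 1.3265$)
$\left(-105 + 99\right) s = \left(-105 + 99\right) \frac{65}{49} = \left(-6\right) \frac{65}{49} = - \frac{390}{49}$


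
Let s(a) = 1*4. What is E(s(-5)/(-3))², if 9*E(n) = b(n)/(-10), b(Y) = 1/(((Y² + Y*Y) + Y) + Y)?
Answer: 1/6400 ≈ 0.00015625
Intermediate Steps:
s(a) = 4
b(Y) = 1/(2*Y + 2*Y²) (b(Y) = 1/(((Y² + Y²) + Y) + Y) = 1/((2*Y² + Y) + Y) = 1/((Y + 2*Y²) + Y) = 1/(2*Y + 2*Y²))
E(n) = -1/(180*n*(1 + n)) (E(n) = ((1/(2*n*(1 + n)))/(-10))/9 = ((1/(2*n*(1 + n)))*(-⅒))/9 = (-1/(20*n*(1 + n)))/9 = -1/(180*n*(1 + n)))
E(s(-5)/(-3))² = (-1/(180*(4/(-3))*(1 + 4/(-3))))² = (-1/(180*(4*(-⅓))*(1 + 4*(-⅓))))² = (-1/(180*(-4/3)*(1 - 4/3)))² = (-1/180*(-¾)/(-⅓))² = (-1/180*(-¾)*(-3))² = (-1/80)² = 1/6400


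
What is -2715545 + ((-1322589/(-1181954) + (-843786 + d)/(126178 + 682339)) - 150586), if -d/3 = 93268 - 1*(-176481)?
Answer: -2738961371747254527/955629902218 ≈ -2.8661e+6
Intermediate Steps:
d = -809247 (d = -3*(93268 - 1*(-176481)) = -3*(93268 + 176481) = -3*269749 = -809247)
-2715545 + ((-1322589/(-1181954) + (-843786 + d)/(126178 + 682339)) - 150586) = -2715545 + ((-1322589/(-1181954) + (-843786 - 809247)/(126178 + 682339)) - 150586) = -2715545 + ((-1322589*(-1/1181954) - 1653033/808517) - 150586) = -2715545 + ((1322589/1181954 - 1653033*1/808517) - 150586) = -2715545 + ((1322589/1181954 - 1653033/808517) - 150586) = -2715545 + (-884473275969/955629902218 - 150586) = -2715545 - 143905368928675717/955629902218 = -2738961371747254527/955629902218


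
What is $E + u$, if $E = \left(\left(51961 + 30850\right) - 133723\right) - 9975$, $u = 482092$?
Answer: $421205$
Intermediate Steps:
$E = -60887$ ($E = \left(82811 - 133723\right) - 9975 = -50912 - 9975 = -60887$)
$E + u = -60887 + 482092 = 421205$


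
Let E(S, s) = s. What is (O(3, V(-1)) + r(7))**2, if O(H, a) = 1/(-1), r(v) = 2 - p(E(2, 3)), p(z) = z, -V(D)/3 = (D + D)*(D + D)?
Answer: 4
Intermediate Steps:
V(D) = -12*D**2 (V(D) = -3*(D + D)*(D + D) = -3*2*D*2*D = -12*D**2)
r(v) = -1 (r(v) = 2 - 1*3 = 2 - 3 = -1)
O(H, a) = -1
(O(3, V(-1)) + r(7))**2 = (-1 - 1)**2 = (-2)**2 = 4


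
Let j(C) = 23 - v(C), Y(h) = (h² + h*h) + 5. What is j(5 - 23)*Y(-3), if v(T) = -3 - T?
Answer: 184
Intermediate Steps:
Y(h) = 5 + 2*h² (Y(h) = (h² + h²) + 5 = 2*h² + 5 = 5 + 2*h²)
j(C) = 26 + C (j(C) = 23 - (-3 - C) = 23 + (3 + C) = 26 + C)
j(5 - 23)*Y(-3) = (26 + (5 - 23))*(5 + 2*(-3)²) = (26 - 18)*(5 + 2*9) = 8*(5 + 18) = 8*23 = 184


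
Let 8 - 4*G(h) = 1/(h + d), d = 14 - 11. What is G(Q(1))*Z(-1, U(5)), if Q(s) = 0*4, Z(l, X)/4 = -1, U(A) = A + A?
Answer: -23/3 ≈ -7.6667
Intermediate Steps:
U(A) = 2*A
d = 3
Z(l, X) = -4 (Z(l, X) = 4*(-1) = -4)
Q(s) = 0
G(h) = 2 - 1/(4*(3 + h)) (G(h) = 2 - 1/(4*(h + 3)) = 2 - 1/(4*(3 + h)))
G(Q(1))*Z(-1, U(5)) = ((23 + 8*0)/(4*(3 + 0)))*(-4) = ((¼)*(23 + 0)/3)*(-4) = ((¼)*(⅓)*23)*(-4) = (23/12)*(-4) = -23/3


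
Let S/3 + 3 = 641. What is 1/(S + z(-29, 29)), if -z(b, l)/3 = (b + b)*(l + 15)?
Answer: 1/9570 ≈ 0.00010449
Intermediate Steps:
S = 1914 (S = -9 + 3*641 = -9 + 1923 = 1914)
z(b, l) = -6*b*(15 + l) (z(b, l) = -3*(b + b)*(l + 15) = -3*2*b*(15 + l) = -6*b*(15 + l))
1/(S + z(-29, 29)) = 1/(1914 - 6*(-29)*(15 + 29)) = 1/(1914 - 6*(-29)*44) = 1/(1914 + 7656) = 1/9570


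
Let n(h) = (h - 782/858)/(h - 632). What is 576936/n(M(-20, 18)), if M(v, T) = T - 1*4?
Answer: -152958426192/5615 ≈ -2.7241e+7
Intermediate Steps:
M(v, T) = -4 + T (M(v, T) = T - 4 = -4 + T)
n(h) = (-391/429 + h)/(-632 + h) (n(h) = (h - 782*1/858)/(-632 + h) = (h - 391/429)/(-632 + h) = (-391/429 + h)/(-632 + h))
576936/n(M(-20, 18)) = 576936/(((-391/429 + (-4 + 18))/(-632 + (-4 + 18)))) = 576936/(((-391/429 + 14)/(-632 + 14))) = 576936/(((5615/429)/(-618))) = 576936/((-1/618*5615/429)) = 576936/(-5615/265122) = 576936*(-265122/5615) = -152958426192/5615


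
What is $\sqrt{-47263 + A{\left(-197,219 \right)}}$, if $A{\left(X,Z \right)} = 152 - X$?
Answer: $i \sqrt{46914} \approx 216.6 i$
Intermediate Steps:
$\sqrt{-47263 + A{\left(-197,219 \right)}} = \sqrt{-47263 + \left(152 - -197\right)} = \sqrt{-47263 + \left(152 + 197\right)} = \sqrt{-47263 + 349} = \sqrt{-46914} = i \sqrt{46914}$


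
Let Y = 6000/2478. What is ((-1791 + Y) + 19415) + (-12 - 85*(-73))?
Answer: 9837421/413 ≈ 23819.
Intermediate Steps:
Y = 1000/413 (Y = 6000*(1/2478) = 1000/413 ≈ 2.4213)
((-1791 + Y) + 19415) + (-12 - 85*(-73)) = ((-1791 + 1000/413) + 19415) + (-12 - 85*(-73)) = (-738683/413 + 19415) + (-12 + 6205) = 7279712/413 + 6193 = 9837421/413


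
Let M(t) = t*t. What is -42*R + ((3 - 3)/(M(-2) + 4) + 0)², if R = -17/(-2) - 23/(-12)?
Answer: -875/2 ≈ -437.50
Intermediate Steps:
R = 125/12 (R = -17*(-½) - 23*(-1/12) = 17/2 + 23/12 = 125/12 ≈ 10.417)
M(t) = t²
-42*R + ((3 - 3)/(M(-2) + 4) + 0)² = -42*125/12 + ((3 - 3)/((-2)² + 4) + 0)² = -875/2 + (0/(4 + 4) + 0)² = -875/2 + (0/8 + 0)² = -875/2 + (0*(⅛) + 0)² = -875/2 + (0 + 0)² = -875/2 + 0² = -875/2 + 0 = -875/2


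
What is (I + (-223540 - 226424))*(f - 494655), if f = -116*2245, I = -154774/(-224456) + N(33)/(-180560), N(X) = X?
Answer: 344238918522275044715/1013194384 ≈ 3.3976e+11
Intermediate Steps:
I = 3492323299/5065971920 (I = -154774/(-224456) + 33/(-180560) = -154774*(-1/224456) + 33*(-1/180560) = 77387/112228 - 33/180560 = 3492323299/5065971920 ≈ 0.68937)
f = -260420
(I + (-223540 - 226424))*(f - 494655) = (3492323299/5065971920 + (-223540 - 226424))*(-260420 - 494655) = (3492323299/5065971920 - 449964)*(-755075) = -2279501496687581/5065971920*(-755075) = 344238918522275044715/1013194384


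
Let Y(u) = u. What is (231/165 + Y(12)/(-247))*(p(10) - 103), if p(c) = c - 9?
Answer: -170238/1235 ≈ -137.84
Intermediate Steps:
p(c) = -9 + c
(231/165 + Y(12)/(-247))*(p(10) - 103) = (231/165 + 12/(-247))*((-9 + 10) - 103) = (231*(1/165) + 12*(-1/247))*(1 - 103) = (7/5 - 12/247)*(-102) = (1669/1235)*(-102) = -170238/1235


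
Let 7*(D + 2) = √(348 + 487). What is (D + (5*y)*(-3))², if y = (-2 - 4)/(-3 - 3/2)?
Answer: (154 - √835)²/49 ≈ 319.41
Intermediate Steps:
y = 4/3 (y = -6/(-3 - 3*½) = -6/(-3 - 3/2) = -6/(-9/2) = -6*(-2/9) = 4/3 ≈ 1.3333)
D = -2 + √835/7 (D = -2 + √(348 + 487)/7 = -2 + √835/7 ≈ 2.1281)
(D + (5*y)*(-3))² = ((-2 + √835/7) + (5*(4/3))*(-3))² = ((-2 + √835/7) + (20/3)*(-3))² = ((-2 + √835/7) - 20)² = (-22 + √835/7)²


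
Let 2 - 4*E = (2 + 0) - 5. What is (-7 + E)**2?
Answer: 529/16 ≈ 33.063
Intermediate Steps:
E = 5/4 (E = 1/2 - ((2 + 0) - 5)/4 = 1/2 - (2 - 5)/4 = 1/2 - 1/4*(-3) = 1/2 + 3/4 = 5/4 ≈ 1.2500)
(-7 + E)**2 = (-7 + 5/4)**2 = (-23/4)**2 = 529/16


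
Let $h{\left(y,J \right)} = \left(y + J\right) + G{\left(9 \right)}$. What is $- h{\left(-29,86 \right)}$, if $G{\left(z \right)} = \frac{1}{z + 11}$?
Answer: $- \frac{1141}{20} \approx -57.05$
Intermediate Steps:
$G{\left(z \right)} = \frac{1}{11 + z}$
$h{\left(y,J \right)} = \frac{1}{20} + J + y$ ($h{\left(y,J \right)} = \left(y + J\right) + \frac{1}{11 + 9} = \left(J + y\right) + \frac{1}{20} = \frac{1}{20} + J + y$)
$- h{\left(-29,86 \right)} = - (\frac{1}{20} + 86 - 29) = \left(-1\right) \frac{1141}{20} = - \frac{1141}{20}$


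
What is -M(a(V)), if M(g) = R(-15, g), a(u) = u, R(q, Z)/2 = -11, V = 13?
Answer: 22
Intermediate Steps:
R(q, Z) = -22 (R(q, Z) = 2*(-11) = -22)
M(g) = -22
-M(a(V)) = -1*(-22) = 22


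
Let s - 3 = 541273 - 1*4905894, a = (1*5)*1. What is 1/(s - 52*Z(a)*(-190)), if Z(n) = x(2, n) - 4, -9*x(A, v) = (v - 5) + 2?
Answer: -9/39657002 ≈ -2.2695e-7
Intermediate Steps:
x(A, v) = ⅓ - v/9 (x(A, v) = -((v - 5) + 2)/9 = -((-5 + v) + 2)/9 = -(-3 + v)/9 = ⅓ - v/9)
a = 5 (a = 5*1 = 5)
Z(n) = -11/3 - n/9 (Z(n) = (⅓ - n/9) - 4 = -11/3 - n/9)
s = -4364618 (s = 3 + (541273 - 1*4905894) = 3 + (541273 - 4905894) = 3 - 4364621 = -4364618)
1/(s - 52*Z(a)*(-190)) = 1/(-4364618 - 52*(-11/3 - ⅑*5)*(-190)) = 1/(-4364618 - 52*(-11/3 - 5/9)*(-190)) = 1/(-4364618 - 52*(-38/9)*(-190)) = 1/(-4364618 + (1976/9)*(-190)) = 1/(-4364618 - 375440/9) = 1/(-39657002/9) = -9/39657002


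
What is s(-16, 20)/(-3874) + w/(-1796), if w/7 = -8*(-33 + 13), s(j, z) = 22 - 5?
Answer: -1092353/1739426 ≈ -0.62800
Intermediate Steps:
s(j, z) = 17
w = 1120 (w = 7*(-8*(-33 + 13)) = 7*(-8*(-20)) = 7*160 = 1120)
s(-16, 20)/(-3874) + w/(-1796) = 17/(-3874) + 1120/(-1796) = 17*(-1/3874) + 1120*(-1/1796) = -17/3874 - 280/449 = -1092353/1739426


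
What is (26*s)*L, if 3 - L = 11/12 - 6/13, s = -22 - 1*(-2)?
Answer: -3970/3 ≈ -1323.3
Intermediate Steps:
s = -20 (s = -22 + 2 = -20)
L = 397/156 (L = 3 - (11/12 - 6/13) = 3 - 1*71/156 = 3 - 71/156 = 397/156 ≈ 2.5449)
(26*s)*L = (26*(-20))*(397/156) = -520*397/156 = -3970/3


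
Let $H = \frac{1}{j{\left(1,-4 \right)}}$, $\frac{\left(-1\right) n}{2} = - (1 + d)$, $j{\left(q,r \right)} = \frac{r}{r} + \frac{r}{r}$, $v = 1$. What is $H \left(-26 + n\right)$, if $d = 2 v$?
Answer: $-10$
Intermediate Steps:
$j{\left(q,r \right)} = 2$ ($j{\left(q,r \right)} = 1 + 1 = 2$)
$d = 2$ ($d = 2 \cdot 1 = 2$)
$n = 6$ ($n = - 2 \left(- (1 + 2)\right) = - 2 \left(\left(-1\right) 3\right) = \left(-2\right) \left(-3\right) = 6$)
$H = \frac{1}{2} \approx 0.5$
$H \left(-26 + n\right) = \frac{-26 + 6}{2} = \frac{1}{2} \left(-20\right) = -10$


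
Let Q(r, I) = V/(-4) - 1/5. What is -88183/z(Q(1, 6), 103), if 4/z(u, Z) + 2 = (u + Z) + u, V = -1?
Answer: -89153013/40 ≈ -2.2288e+6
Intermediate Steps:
Q(r, I) = 1/20 (Q(r, I) = -1/(-4) - 1/5 = -1*(-¼) - 1*⅕ = ¼ - ⅕ = 1/20)
z(u, Z) = 4/(-2 + Z + 2*u) (z(u, Z) = 4/(-2 + ((u + Z) + u)) = 4/(-2 + ((Z + u) + u)) = 4/(-2 + (Z + 2*u)) = 4/(-2 + Z + 2*u))
-88183/z(Q(1, 6), 103) = -88183/(4/(-2 + 103 + 2*(1/20))) = -88183/(4/(-2 + 103 + ⅒)) = -88183/(4/(1011/10)) = -88183/(4*(10/1011)) = -88183/40/1011 = -88183*1011/40 = -89153013/40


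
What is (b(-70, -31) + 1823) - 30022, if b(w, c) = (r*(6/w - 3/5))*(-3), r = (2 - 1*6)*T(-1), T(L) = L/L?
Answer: -987253/35 ≈ -28207.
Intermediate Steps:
T(L) = 1
r = -4 (r = (2 - 1*6)*1 = (2 - 6)*1 = -4*1 = -4)
b(w, c) = -36/5 + 72/w (b(w, c) = -4*(6/w - 3/5)*(-3) = -4*(-3/5 + 6/w)*(-3) = (12/5 - 24/w)*(-3) = -36/5 + 72/w)
(b(-70, -31) + 1823) - 30022 = ((-36/5 + 72/(-70)) + 1823) - 30022 = ((-36/5 + 72*(-1/70)) + 1823) - 30022 = ((-36/5 - 36/35) + 1823) - 30022 = (-288/35 + 1823) - 30022 = 63517/35 - 30022 = -987253/35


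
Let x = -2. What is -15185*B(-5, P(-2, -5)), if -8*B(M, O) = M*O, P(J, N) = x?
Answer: 75925/4 ≈ 18981.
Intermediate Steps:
P(J, N) = -2
B(M, O) = -M*O/8
-15185*B(-5, P(-2, -5)) = -(-15185)*(-5)*(-2)/8 = -15185*(-5/4) = 75925/4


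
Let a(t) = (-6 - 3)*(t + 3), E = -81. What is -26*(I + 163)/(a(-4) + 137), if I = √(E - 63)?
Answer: -2119/73 - 156*I/73 ≈ -29.027 - 2.137*I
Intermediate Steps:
a(t) = -27 - 9*t (a(t) = -9*(3 + t) = -27 - 9*t)
I = 12*I (I = √(-81 - 63) = √(-144) = 12*I ≈ 12.0*I)
-26*(I + 163)/(a(-4) + 137) = -26*(12*I + 163)/((-27 - 9*(-4)) + 137) = -26*(163 + 12*I)/((-27 + 36) + 137) = -26*(163 + 12*I)/(9 + 137) = -26*(163 + 12*I)/146 = -26*(163/146 + 6*I/73) = -2119/73 - 156*I/73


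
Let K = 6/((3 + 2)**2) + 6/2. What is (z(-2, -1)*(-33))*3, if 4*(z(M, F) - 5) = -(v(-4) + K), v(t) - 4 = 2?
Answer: -26631/100 ≈ -266.31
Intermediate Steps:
v(t) = 6 (v(t) = 4 + 2 = 6)
K = 81/25 (K = 6/(5**2) + 6*(1/2) = 6/25 + 3 = 81/25 ≈ 3.2400)
z(M, F) = 269/100 (z(M, F) = 5 + (-(6 + 81/25))/4 = 5 + (-1*231/25)/4 = 5 + (1/4)*(-231/25) = 5 - 231/100 = 269/100)
(z(-2, -1)*(-33))*3 = ((269/100)*(-33))*3 = -8877/100*3 = -26631/100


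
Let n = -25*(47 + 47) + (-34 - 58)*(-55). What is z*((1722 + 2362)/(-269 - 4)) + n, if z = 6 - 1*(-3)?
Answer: 234358/91 ≈ 2575.4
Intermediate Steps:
z = 9 (z = 6 + 3 = 9)
n = 2710 (n = -25*94 - 92*(-55) = -2350 + 5060 = 2710)
z*((1722 + 2362)/(-269 - 4)) + n = 9*((1722 + 2362)/(-269 - 4)) + 2710 = 9*(4084/(-273)) + 2710 = 9*(4084*(-1/273)) + 2710 = 9*(-4084/273) + 2710 = -12252/91 + 2710 = 234358/91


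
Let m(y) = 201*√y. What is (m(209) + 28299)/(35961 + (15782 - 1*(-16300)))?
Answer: 9433/22681 + 67*√209/22681 ≈ 0.45860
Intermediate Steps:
(m(209) + 28299)/(35961 + (15782 - 1*(-16300))) = (201*√209 + 28299)/(35961 + (15782 - 1*(-16300))) = (28299 + 201*√209)/(35961 + (15782 + 16300)) = (28299 + 201*√209)/(35961 + 32082) = (28299 + 201*√209)/68043 = (28299 + 201*√209)*(1/68043) = 9433/22681 + 67*√209/22681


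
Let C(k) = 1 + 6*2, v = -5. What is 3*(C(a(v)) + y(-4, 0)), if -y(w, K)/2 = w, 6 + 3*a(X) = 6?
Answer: 63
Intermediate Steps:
a(X) = 0 (a(X) = -2 + (⅓)*6 = -2 + 2 = 0)
y(w, K) = -2*w
C(k) = 13 (C(k) = 1 + 12 = 13)
3*(C(a(v)) + y(-4, 0)) = 3*(13 - 2*(-4)) = 3*(13 + 8) = 3*21 = 63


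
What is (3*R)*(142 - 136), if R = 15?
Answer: 270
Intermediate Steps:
(3*R)*(142 - 136) = (3*15)*(142 - 136) = 45*6 = 270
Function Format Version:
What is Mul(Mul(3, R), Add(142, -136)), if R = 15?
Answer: 270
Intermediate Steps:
Mul(Mul(3, R), Add(142, -136)) = Mul(Mul(3, 15), Add(142, -136)) = Mul(45, 6) = 270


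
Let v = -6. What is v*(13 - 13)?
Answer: 0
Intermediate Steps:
v*(13 - 13) = -6*(13 - 13) = -6*0 = 0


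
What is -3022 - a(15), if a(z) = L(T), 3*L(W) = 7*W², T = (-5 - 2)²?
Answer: -25873/3 ≈ -8624.3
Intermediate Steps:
T = 49 (T = (-7)² = 49)
L(W) = 7*W²/3 (L(W) = (7*W²)/3 = 7*W²/3)
a(z) = 16807/3 (a(z) = (7/3)*49² = (7/3)*2401 = 16807/3)
-3022 - a(15) = -3022 - 1*16807/3 = -3022 - 16807/3 = -25873/3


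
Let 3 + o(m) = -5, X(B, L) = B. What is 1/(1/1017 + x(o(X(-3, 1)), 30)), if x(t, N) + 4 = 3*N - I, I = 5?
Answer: 1017/82378 ≈ 0.012346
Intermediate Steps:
o(m) = -8 (o(m) = -3 - 5 = -8)
x(t, N) = -9 + 3*N (x(t, N) = -4 + (3*N - 1*5) = -4 + (3*N - 5) = -4 + (-5 + 3*N) = -9 + 3*N)
1/(1/1017 + x(o(X(-3, 1)), 30)) = 1/(1/1017 + (-9 + 3*30)) = 1/(1/1017 + (-9 + 90)) = 1/(1/1017 + 81) = 1/(82378/1017) = 1017/82378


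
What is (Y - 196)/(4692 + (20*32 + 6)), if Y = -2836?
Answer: -1516/2669 ≈ -0.56800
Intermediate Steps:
(Y - 196)/(4692 + (20*32 + 6)) = (-2836 - 196)/(4692 + (20*32 + 6)) = -3032/(4692 + (640 + 6)) = -3032/(4692 + 646) = -3032/5338 = -3032*1/5338 = -1516/2669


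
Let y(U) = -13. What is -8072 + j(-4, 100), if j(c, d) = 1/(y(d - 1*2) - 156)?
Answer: -1364169/169 ≈ -8072.0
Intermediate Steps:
j(c, d) = -1/169 (j(c, d) = 1/(-13 - 156) = 1/(-169) = -1/169)
-8072 + j(-4, 100) = -8072 - 1/169 = -1364169/169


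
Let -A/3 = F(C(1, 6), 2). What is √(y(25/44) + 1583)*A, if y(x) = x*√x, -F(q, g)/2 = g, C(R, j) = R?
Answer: 3*√(3064688 + 250*√11)/11 ≈ 477.51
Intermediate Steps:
F(q, g) = -2*g
y(x) = x^(3/2)
A = 12 (A = -(-6)*2 = -3*(-4) = 12)
√(y(25/44) + 1583)*A = √((25/44)^(3/2) + 1583)*12 = √(125*√11/968 + 1583)*12 = √(1583 + 125*√11/968)*12 = 12*√(1583 + 125*√11/968)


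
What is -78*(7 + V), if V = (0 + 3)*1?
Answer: -780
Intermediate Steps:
V = 3 (V = 3*1 = 3)
-78*(7 + V) = -78*(7 + 3) = -78*10 = -780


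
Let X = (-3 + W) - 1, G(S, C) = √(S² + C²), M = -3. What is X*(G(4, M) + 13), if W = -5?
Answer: -162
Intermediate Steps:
G(S, C) = √(C² + S²)
X = -9 (X = (-3 - 5) - 1 = -8 - 1 = -9)
X*(G(4, M) + 13) = -9*(√((-3)² + 4²) + 13) = -9*(√(9 + 16) + 13) = -9*(√25 + 13) = -9*(5 + 13) = -9*18 = -162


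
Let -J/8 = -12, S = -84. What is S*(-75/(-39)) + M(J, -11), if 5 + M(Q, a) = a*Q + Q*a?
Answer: -29621/13 ≈ -2278.5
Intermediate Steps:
J = 96 (J = -8*(-12) = 96)
M(Q, a) = -5 + 2*Q*a (M(Q, a) = -5 + (a*Q + Q*a) = -5 + (Q*a + Q*a) = -5 + 2*Q*a)
S*(-75/(-39)) + M(J, -11) = -(-6300)/(-39) + (-5 + 2*96*(-11)) = -(-6300)*(-1)/39 + (-5 - 2112) = -84*25/13 - 2117 = -2100/13 - 2117 = -29621/13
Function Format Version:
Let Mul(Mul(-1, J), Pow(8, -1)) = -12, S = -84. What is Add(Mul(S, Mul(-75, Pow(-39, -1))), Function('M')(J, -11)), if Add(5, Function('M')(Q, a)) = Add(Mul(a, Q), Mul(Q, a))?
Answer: Rational(-29621, 13) ≈ -2278.5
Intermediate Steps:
J = 96 (J = Mul(-8, -12) = 96)
Function('M')(Q, a) = Add(-5, Mul(2, Q, a)) (Function('M')(Q, a) = Add(-5, Add(Mul(a, Q), Mul(Q, a))) = Add(-5, Add(Mul(Q, a), Mul(Q, a))) = Add(-5, Mul(2, Q, a)))
Add(Mul(S, Mul(-75, Pow(-39, -1))), Function('M')(J, -11)) = Add(Mul(-84, Mul(-75, Pow(-39, -1))), Add(-5, Mul(2, 96, -11))) = Add(Mul(-84, Mul(-75, Rational(-1, 39))), Add(-5, -2112)) = Add(Mul(-84, Rational(25, 13)), -2117) = Add(Rational(-2100, 13), -2117) = Rational(-29621, 13)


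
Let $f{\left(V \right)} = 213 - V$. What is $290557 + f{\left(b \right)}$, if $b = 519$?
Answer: $290251$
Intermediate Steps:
$290557 + f{\left(b \right)} = 290557 + \left(213 - 519\right) = 290557 - 306 = 290251$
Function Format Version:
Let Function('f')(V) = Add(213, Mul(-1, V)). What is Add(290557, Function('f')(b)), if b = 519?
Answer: 290251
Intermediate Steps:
Add(290557, Function('f')(b)) = Add(290557, Add(213, Mul(-1, 519))) = Add(290557, Add(213, -519)) = Add(290557, -306) = 290251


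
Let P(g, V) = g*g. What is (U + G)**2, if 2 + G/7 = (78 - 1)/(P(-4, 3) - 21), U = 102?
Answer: 9801/25 ≈ 392.04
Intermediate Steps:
P(g, V) = g**2
G = -609/5 (G = -14 + 7*((78 - 1)/((-4)**2 - 21)) = -14 + 7*(77/(16 - 21)) = -14 + 7*(77/(-5)) = -14 + 7*(77*(-1/5)) = -14 + 7*(-77/5) = -14 - 539/5 = -609/5 ≈ -121.80)
(U + G)**2 = (102 - 609/5)**2 = (-99/5)**2 = 9801/25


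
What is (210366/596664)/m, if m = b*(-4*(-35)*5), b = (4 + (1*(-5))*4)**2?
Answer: 11687/5940121600 ≈ 1.9675e-6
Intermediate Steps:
b = 256 (b = (4 - 5*4)**2 = (4 - 20)**2 = (-16)**2 = 256)
m = 179200 (m = 256*(-4*(-35)*5) = 256*(140*5) = 256*700 = 179200)
(210366/596664)/m = (210366/596664)/179200 = (210366*(1/596664))*(1/179200) = (11687/33148)*(1/179200) = 11687/5940121600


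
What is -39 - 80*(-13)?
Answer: 1001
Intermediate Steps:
-39 - 80*(-13) = -39 + 1040 = 1001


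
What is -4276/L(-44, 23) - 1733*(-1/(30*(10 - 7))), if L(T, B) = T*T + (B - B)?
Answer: 371281/21780 ≈ 17.047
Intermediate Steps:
L(T, B) = T² (L(T, B) = T² + 0 = T²)
-4276/L(-44, 23) - 1733*(-1/(30*(10 - 7))) = -4276/((-44)²) - 1733*(-1/(30*(10 - 7))) = -4276/1936 - 1733/((-30*3)) = -4276*1/1936 - 1733/(-90) = -1069/484 - 1733*(-1/90) = -1069/484 + 1733/90 = 371281/21780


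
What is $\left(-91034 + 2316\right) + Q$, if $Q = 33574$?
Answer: $-55144$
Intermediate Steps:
$\left(-91034 + 2316\right) + Q = \left(-91034 + 2316\right) + 33574 = -88718 + 33574 = -55144$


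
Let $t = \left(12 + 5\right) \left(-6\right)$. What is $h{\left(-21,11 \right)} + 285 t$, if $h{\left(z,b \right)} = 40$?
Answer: $-29030$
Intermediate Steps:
$t = -102$ ($t = 17 \left(-6\right) = -102$)
$h{\left(-21,11 \right)} + 285 t = 40 + 285 \left(-102\right) = 40 - 29070 = -29030$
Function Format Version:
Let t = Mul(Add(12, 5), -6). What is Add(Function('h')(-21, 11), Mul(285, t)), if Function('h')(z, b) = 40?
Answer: -29030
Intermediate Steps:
t = -102 (t = Mul(17, -6) = -102)
Add(Function('h')(-21, 11), Mul(285, t)) = Add(40, Mul(285, -102)) = Add(40, -29070) = -29030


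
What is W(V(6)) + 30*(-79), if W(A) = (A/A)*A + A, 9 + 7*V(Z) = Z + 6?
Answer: -16584/7 ≈ -2369.1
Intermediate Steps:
V(Z) = -3/7 + Z/7 (V(Z) = -9/7 + (Z + 6)/7 = -9/7 + (6 + Z)/7 = -9/7 + (6/7 + Z/7) = -3/7 + Z/7)
W(A) = 2*A (W(A) = 1*A + A = A + A = 2*A)
W(V(6)) + 30*(-79) = 2*(-3/7 + (⅐)*6) + 30*(-79) = 2*(-3/7 + 6/7) - 2370 = 2*(3/7) - 2370 = 6/7 - 2370 = -16584/7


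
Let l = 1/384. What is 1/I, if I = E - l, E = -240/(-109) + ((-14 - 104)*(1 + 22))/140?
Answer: -1464960/25177511 ≈ -0.058185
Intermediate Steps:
E = -131113/7630 (E = -240*(-1/109) - 118*23*(1/140) = 240/109 - 2714*1/140 = 240/109 - 1357/70 = -131113/7630 ≈ -17.184)
l = 1/384 ≈ 0.0026042
I = -25177511/1464960 (I = -131113/7630 - 1*1/384 = -131113/7630 - 1/384 = -25177511/1464960 ≈ -17.186)
1/I = 1/(-25177511/1464960) = -1464960/25177511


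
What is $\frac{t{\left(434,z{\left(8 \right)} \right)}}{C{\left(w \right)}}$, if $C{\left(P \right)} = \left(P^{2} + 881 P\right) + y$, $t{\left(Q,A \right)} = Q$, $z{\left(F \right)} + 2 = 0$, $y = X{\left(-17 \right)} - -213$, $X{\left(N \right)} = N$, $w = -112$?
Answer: $- \frac{1}{198} \approx -0.0050505$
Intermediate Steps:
$y = 196$ ($y = -17 - -213 = -17 + 213 = 196$)
$z{\left(F \right)} = -2$ ($z{\left(F \right)} = -2 + 0 = -2$)
$C{\left(P \right)} = 196 + P^{2} + 881 P$ ($C{\left(P \right)} = \left(P^{2} + 881 P\right) + 196 = 196 + P^{2} + 881 P$)
$\frac{t{\left(434,z{\left(8 \right)} \right)}}{C{\left(w \right)}} = \frac{434}{196 + \left(-112\right)^{2} + 881 \left(-112\right)} = \frac{434}{196 + 12544 - 98672} = \frac{434}{-85932} = 434 \left(- \frac{1}{85932}\right) = - \frac{1}{198}$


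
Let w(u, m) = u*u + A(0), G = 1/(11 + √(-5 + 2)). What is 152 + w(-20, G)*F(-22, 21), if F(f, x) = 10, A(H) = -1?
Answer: 4142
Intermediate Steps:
G = 1/(11 + I*√3) (G = 1/(11 + √(-3)) = 1/(11 + I*√3) ≈ 0.08871 - 0.013968*I)
w(u, m) = -1 + u² (w(u, m) = u*u - 1 = u² - 1 = -1 + u²)
152 + w(-20, G)*F(-22, 21) = 152 + (-1 + (-20)²)*10 = 152 + (-1 + 400)*10 = 152 + 399*10 = 152 + 3990 = 4142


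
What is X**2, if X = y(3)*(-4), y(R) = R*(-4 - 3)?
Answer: 7056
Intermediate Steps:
y(R) = -7*R (y(R) = R*(-7) = -7*R)
X = 84 (X = -7*3*(-4) = -21*(-4) = 84)
X**2 = 84**2 = 7056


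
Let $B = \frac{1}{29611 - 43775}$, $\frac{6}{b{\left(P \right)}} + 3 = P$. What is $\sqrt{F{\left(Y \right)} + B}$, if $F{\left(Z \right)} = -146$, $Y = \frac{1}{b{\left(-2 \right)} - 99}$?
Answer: $\frac{i \sqrt{7322593245}}{7082} \approx 12.083 i$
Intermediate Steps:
$b{\left(P \right)} = \frac{6}{-3 + P}$
$B = - \frac{1}{14164}$ ($B = \frac{1}{-14164} = - \frac{1}{14164} \approx -7.0601 \cdot 10^{-5}$)
$Y = - \frac{5}{501}$ ($Y = \frac{1}{\frac{6}{-3 - 2} - 99} = \frac{1}{\frac{6}{-5} - 99} = \frac{1}{6 \left(- \frac{1}{5}\right) - 99} = \frac{1}{- \frac{6}{5} - 99} = \frac{1}{- \frac{501}{5}} = - \frac{5}{501} \approx -0.00998$)
$\sqrt{F{\left(Y \right)} + B} = \sqrt{-146 - \frac{1}{14164}} = \sqrt{- \frac{2067945}{14164}} = \frac{i \sqrt{7322593245}}{7082}$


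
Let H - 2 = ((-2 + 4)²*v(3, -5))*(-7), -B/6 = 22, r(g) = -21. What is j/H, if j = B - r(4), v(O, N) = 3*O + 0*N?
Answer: 111/250 ≈ 0.44400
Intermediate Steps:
B = -132 (B = -6*22 = -132)
v(O, N) = 3*O (v(O, N) = 3*O + 0 = 3*O)
j = -111 (j = -132 - 1*(-21) = -132 + 21 = -111)
H = -250 (H = 2 + ((-2 + 4)²*(3*3))*(-7) = 2 + (2²*9)*(-7) = 2 + (4*9)*(-7) = 2 + 36*(-7) = 2 - 252 = -250)
j/H = -111/(-250) = -111*(-1/250) = 111/250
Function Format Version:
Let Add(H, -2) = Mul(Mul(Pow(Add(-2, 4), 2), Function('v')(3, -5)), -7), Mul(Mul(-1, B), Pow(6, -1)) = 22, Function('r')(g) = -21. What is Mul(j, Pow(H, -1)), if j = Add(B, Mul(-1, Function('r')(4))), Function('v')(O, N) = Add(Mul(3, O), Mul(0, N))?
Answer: Rational(111, 250) ≈ 0.44400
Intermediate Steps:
B = -132 (B = Mul(-6, 22) = -132)
Function('v')(O, N) = Mul(3, O) (Function('v')(O, N) = Add(Mul(3, O), 0) = Mul(3, O))
j = -111 (j = Add(-132, Mul(-1, -21)) = Add(-132, 21) = -111)
H = -250 (H = Add(2, Mul(Mul(Pow(Add(-2, 4), 2), Mul(3, 3)), -7)) = Add(2, Mul(Mul(Pow(2, 2), 9), -7)) = Add(2, Mul(Mul(4, 9), -7)) = Add(2, Mul(36, -7)) = Add(2, -252) = -250)
Mul(j, Pow(H, -1)) = Mul(-111, Pow(-250, -1)) = Mul(-111, Rational(-1, 250)) = Rational(111, 250)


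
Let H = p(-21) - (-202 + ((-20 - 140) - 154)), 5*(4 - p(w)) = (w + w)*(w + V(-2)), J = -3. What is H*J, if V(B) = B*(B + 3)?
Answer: -4902/5 ≈ -980.40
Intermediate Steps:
V(B) = B*(3 + B)
p(w) = 4 - 2*w*(-2 + w)/5 (p(w) = 4 - (w + w)*(w - 2*(3 - 2))/5 = 4 - 2*w*(w - 2*1)/5 = 4 - 2*w*(w - 2)/5 = 4 - 2*w*(-2 + w)/5)
H = 1634/5 (H = (4 - ⅖*(-21)² + (⅘)*(-21)) - (-202 + ((-20 - 140) - 154)) = (4 - ⅖*441 - 84/5) - (-202 + (-160 - 154)) = (4 - 882/5 - 84/5) - (-202 - 314) = -946/5 - 1*(-516) = -946/5 + 516 = 1634/5 ≈ 326.80)
H*J = (1634/5)*(-3) = -4902/5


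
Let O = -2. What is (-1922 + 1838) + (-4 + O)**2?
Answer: -48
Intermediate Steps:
(-1922 + 1838) + (-4 + O)**2 = (-1922 + 1838) + (-4 - 2)**2 = -84 + (-6)**2 = -84 + 36 = -48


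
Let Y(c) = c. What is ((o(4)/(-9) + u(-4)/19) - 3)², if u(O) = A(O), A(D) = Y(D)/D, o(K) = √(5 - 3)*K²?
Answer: 438848/29241 + 1792*√2/171 ≈ 29.828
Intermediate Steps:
o(K) = √2*K²
A(D) = 1 (A(D) = D/D = 1)
u(O) = 1
((o(4)/(-9) + u(-4)/19) - 3)² = (((√2*4²)/(-9) + 1/19) - 3)² = (((√2*16)*(-⅑) + 1*(1/19)) - 3)² = (((16*√2)*(-⅑) + 1/19) - 3)² = ((-16*√2/9 + 1/19) - 3)² = ((1/19 - 16*√2/9) - 3)² = (-56/19 - 16*√2/9)²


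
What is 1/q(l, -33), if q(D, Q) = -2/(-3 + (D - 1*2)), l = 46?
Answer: -41/2 ≈ -20.500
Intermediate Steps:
q(D, Q) = -2/(-5 + D) (q(D, Q) = -2/(-3 + (D - 2)) = -2/(-3 + (-2 + D)) = -2/(-5 + D))
1/q(l, -33) = 1/(-2/(-5 + 46)) = 1/(-2/41) = -41/2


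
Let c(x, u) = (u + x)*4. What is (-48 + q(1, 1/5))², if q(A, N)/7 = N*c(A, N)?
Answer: 1065024/625 ≈ 1704.0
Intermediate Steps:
c(x, u) = 4*u + 4*x
q(A, N) = 7*N*(4*A + 4*N) (q(A, N) = 7*(N*(4*N + 4*A)) = 7*(N*(4*A + 4*N)) = 7*N*(4*A + 4*N))
(-48 + q(1, 1/5))² = (-48 + 28*(1 + 1/5)/5)² = (-48 + 28*(⅕)*(1 + ⅕))² = (-48 + 28*(⅕)*(6/5))² = (-48 + 168/25)² = (-1032/25)² = 1065024/625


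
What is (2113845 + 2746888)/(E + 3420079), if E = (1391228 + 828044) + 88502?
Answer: 4860733/5727853 ≈ 0.84861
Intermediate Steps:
E = 2307774 (E = 2219272 + 88502 = 2307774)
(2113845 + 2746888)/(E + 3420079) = (2113845 + 2746888)/(2307774 + 3420079) = 4860733/5727853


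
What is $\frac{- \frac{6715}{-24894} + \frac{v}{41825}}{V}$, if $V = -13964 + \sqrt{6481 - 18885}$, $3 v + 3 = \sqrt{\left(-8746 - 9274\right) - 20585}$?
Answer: $\frac{- 280829981 i + 8298 \sqrt{38605}}{2082383100 \left(\sqrt{3101} + 6982 i\right)} \approx -1.9313 \cdot 10^{-5} - 2.6618 \cdot 10^{-7} i$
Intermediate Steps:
$v = -1 + \frac{i \sqrt{38605}}{3}$ ($v = -1 + \frac{\sqrt{\left(-8746 - 9274\right) - 20585}}{3} = -1 + \frac{\sqrt{-18020 - 20585}}{3} = -1 + \frac{\sqrt{-38605}}{3} = -1 + \frac{i \sqrt{38605}}{3} \approx -1.0 + 65.494 i$)
$V = -13964 + 2 i \sqrt{3101}$ ($V = -13964 + \sqrt{-12404} = -13964 + 2 i \sqrt{3101} \approx -13964.0 + 111.37 i$)
$\frac{- \frac{6715}{-24894} + \frac{v}{41825}}{V} = \frac{- \frac{6715}{-24894} + \frac{-1 + \frac{i \sqrt{38605}}{3}}{41825}}{-13964 + 2 i \sqrt{3101}} = \frac{\left(-6715\right) \left(- \frac{1}{24894}\right) + \left(-1 + \frac{i \sqrt{38605}}{3}\right) \frac{1}{41825}}{-13964 + 2 i \sqrt{3101}} = \frac{\frac{6715}{24894} - \left(\frac{1}{41825} - \frac{i \sqrt{38605}}{125475}\right)}{-13964 + 2 i \sqrt{3101}} = \frac{\frac{280829981}{1041191550} + \frac{i \sqrt{38605}}{125475}}{-13964 + 2 i \sqrt{3101}}$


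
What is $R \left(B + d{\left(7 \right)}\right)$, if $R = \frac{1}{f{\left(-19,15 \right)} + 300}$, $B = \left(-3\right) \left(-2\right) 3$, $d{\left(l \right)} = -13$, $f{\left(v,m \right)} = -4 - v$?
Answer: $\frac{1}{63} \approx 0.015873$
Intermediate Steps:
$B = 18$ ($B = 6 \cdot 3 = 18$)
$R = \frac{1}{315}$ ($R = \frac{1}{\left(-4 - -19\right) + 300} = \frac{1}{\left(-4 + 19\right) + 300} = \frac{1}{15 + 300} = \frac{1}{315} \approx 0.0031746$)
$R \left(B + d{\left(7 \right)}\right) = \frac{18 - 13}{315} = \frac{1}{315} \cdot 5 = \frac{1}{63}$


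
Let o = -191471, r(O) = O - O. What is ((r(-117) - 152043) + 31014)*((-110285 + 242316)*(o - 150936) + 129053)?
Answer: 5471504395321356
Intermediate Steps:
r(O) = 0
((r(-117) - 152043) + 31014)*((-110285 + 242316)*(o - 150936) + 129053) = ((0 - 152043) + 31014)*((-110285 + 242316)*(-191471 - 150936) + 129053) = (-152043 + 31014)*(132031*(-342407) + 129053) = -121029*(-45208338617 + 129053) = -121029*(-45208209564) = 5471504395321356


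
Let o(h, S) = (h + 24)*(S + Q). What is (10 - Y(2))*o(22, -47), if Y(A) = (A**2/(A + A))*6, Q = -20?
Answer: -12328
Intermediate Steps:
o(h, S) = (-20 + S)*(24 + h) (o(h, S) = (h + 24)*(S - 20) = (24 + h)*(-20 + S) = (-20 + S)*(24 + h))
Y(A) = 3*A (Y(A) = (A**2/((2*A)))*6 = ((1/(2*A))*A**2)*6 = (A/2)*6 = 3*A)
(10 - Y(2))*o(22, -47) = (10 - 3*2)*(-480 - 20*22 + 24*(-47) - 47*22) = (10 - 1*6)*(-480 - 440 - 1128 - 1034) = (10 - 6)*(-3082) = 4*(-3082) = -12328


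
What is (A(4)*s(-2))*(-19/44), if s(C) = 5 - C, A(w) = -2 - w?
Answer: 399/22 ≈ 18.136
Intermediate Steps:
(A(4)*s(-2))*(-19/44) = ((-2 - 1*4)*(5 - 1*(-2)))*(-19/44) = ((-2 - 4)*(5 + 2))*(-19*1/44) = -6*7*(-19/44) = -42*(-19/44) = 399/22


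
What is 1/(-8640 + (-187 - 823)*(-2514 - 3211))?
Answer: 1/5773610 ≈ 1.7320e-7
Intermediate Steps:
1/(-8640 + (-187 - 823)*(-2514 - 3211)) = 1/(-8640 - 1010*(-5725)) = 1/(-8640 + 5782250) = 1/5773610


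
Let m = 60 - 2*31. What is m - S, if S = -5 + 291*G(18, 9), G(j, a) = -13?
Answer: 3786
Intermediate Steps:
m = -2 (m = 60 - 62 = -2)
S = -3788 (S = -5 + 291*(-13) = -5 - 3783 = -3788)
m - S = -2 - 1*(-3788) = -2 + 3788 = 3786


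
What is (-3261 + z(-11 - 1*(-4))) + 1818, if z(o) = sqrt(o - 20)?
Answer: -1443 + 3*I*sqrt(3) ≈ -1443.0 + 5.1962*I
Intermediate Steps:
z(o) = sqrt(-20 + o)
(-3261 + z(-11 - 1*(-4))) + 1818 = (-3261 + sqrt(-20 + (-11 - 1*(-4)))) + 1818 = (-3261 + sqrt(-20 + (-11 + 4))) + 1818 = (-3261 + sqrt(-20 - 7)) + 1818 = (-3261 + sqrt(-27)) + 1818 = (-3261 + 3*I*sqrt(3)) + 1818 = -1443 + 3*I*sqrt(3)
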